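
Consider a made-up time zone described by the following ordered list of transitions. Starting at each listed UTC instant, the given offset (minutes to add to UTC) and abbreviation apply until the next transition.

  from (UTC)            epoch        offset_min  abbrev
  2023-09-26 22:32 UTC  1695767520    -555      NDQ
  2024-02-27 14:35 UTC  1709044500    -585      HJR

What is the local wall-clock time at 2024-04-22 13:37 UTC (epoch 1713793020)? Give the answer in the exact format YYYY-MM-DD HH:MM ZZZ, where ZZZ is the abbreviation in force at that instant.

2024-04-22 03:52 HJR

Query: 2024-04-22 13:37 UTC
Rule 2/2 (HJR, -09:45): 2024-02-27 14:35 UTC ≤ query < +∞
13·60 + 37 - 585 = 232 min
232 = 0·1440 + 232; 232 = 3·60 + 52 → 03:52, same day
→ 2024-04-22 03:52 HJR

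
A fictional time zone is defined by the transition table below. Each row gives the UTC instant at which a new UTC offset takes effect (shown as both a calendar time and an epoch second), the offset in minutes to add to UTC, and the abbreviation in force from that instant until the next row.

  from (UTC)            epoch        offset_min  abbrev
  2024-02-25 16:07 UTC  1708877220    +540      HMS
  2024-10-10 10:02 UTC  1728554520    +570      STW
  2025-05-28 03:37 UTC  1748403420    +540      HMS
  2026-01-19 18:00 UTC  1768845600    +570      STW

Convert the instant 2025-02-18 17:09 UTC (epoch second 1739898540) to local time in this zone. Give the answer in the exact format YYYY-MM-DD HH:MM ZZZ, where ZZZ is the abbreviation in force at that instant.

2025-02-19 02:39 STW

Query: 2025-02-18 17:09 UTC
Rule 2/4 (STW, +09:30): 2024-10-10 10:02 UTC ≤ query < 2025-05-28 03:37 UTC
17·60 + 9 + 570 = 1599 min
1599 = 1·1440 + 159; 159 = 2·60 + 39 → 02:39, 2025-02-18 + 1 day = 2025-02-19
→ 2025-02-19 02:39 STW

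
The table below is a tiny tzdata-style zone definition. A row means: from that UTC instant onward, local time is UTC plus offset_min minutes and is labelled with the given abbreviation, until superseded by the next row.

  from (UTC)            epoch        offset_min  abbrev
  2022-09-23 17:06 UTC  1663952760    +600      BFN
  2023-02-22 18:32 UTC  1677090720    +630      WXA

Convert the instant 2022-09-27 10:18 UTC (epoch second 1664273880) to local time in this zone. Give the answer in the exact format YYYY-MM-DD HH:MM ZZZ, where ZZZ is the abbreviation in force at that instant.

Query: 2022-09-27 10:18 UTC
Rule 1/2 (BFN, +10:00): 2022-09-23 17:06 UTC ≤ query < 2023-02-22 18:32 UTC
10·60 + 18 + 600 = 1218 min
1218 = 0·1440 + 1218; 1218 = 20·60 + 18 → 20:18, same day
→ 2022-09-27 20:18 BFN

2022-09-27 20:18 BFN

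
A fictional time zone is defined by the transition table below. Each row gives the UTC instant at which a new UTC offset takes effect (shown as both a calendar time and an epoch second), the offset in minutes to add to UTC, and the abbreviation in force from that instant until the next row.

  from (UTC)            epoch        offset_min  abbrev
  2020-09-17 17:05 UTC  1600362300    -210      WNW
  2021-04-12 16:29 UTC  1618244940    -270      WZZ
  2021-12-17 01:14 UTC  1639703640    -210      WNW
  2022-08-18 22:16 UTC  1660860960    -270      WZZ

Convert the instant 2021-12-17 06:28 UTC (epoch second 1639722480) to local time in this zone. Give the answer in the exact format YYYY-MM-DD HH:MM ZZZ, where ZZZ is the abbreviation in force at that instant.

Query: 2021-12-17 06:28 UTC
Rule 3/4 (WNW, -03:30): 2021-12-17 01:14 UTC ≤ query < 2022-08-18 22:16 UTC
6·60 + 28 - 210 = 178 min
178 = 0·1440 + 178; 178 = 2·60 + 58 → 02:58, same day
→ 2021-12-17 02:58 WNW

2021-12-17 02:58 WNW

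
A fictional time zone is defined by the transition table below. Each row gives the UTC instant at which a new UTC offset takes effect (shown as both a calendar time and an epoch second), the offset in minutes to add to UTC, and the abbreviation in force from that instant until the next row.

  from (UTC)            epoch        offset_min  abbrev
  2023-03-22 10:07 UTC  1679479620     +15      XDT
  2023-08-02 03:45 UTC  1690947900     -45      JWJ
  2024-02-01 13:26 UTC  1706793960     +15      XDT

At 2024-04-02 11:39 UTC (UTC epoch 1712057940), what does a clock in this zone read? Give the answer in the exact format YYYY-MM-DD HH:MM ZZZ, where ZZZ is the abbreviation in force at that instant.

Query: 2024-04-02 11:39 UTC
Rule 3/3 (XDT, +00:15): 2024-02-01 13:26 UTC ≤ query < +∞
11·60 + 39 + 15 = 714 min
714 = 0·1440 + 714; 714 = 11·60 + 54 → 11:54, same day
→ 2024-04-02 11:54 XDT

2024-04-02 11:54 XDT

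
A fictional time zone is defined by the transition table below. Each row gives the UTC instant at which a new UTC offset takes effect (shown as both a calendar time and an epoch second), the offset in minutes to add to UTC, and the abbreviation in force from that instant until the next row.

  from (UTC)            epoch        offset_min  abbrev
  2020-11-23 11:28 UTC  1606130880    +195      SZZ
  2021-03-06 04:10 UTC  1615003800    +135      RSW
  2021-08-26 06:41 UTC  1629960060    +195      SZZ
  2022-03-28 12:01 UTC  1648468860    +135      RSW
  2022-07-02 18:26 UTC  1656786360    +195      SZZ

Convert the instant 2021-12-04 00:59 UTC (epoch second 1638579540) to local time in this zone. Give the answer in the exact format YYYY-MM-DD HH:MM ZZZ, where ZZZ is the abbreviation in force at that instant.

Query: 2021-12-04 00:59 UTC
Rule 3/5 (SZZ, +03:15): 2021-08-26 06:41 UTC ≤ query < 2022-03-28 12:01 UTC
0·60 + 59 + 195 = 254 min
254 = 0·1440 + 254; 254 = 4·60 + 14 → 04:14, same day
→ 2021-12-04 04:14 SZZ

2021-12-04 04:14 SZZ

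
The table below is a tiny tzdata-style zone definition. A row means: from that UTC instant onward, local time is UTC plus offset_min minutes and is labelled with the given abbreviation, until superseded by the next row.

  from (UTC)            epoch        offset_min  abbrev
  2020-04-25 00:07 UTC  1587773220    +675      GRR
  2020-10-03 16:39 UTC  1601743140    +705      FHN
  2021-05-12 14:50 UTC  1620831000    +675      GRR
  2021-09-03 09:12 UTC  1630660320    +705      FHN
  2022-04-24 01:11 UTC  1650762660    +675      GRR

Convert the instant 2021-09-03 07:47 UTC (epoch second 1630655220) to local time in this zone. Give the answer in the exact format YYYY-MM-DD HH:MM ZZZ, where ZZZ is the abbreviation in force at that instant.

Query: 2021-09-03 07:47 UTC
Rule 3/5 (GRR, +11:15): 2021-05-12 14:50 UTC ≤ query < 2021-09-03 09:12 UTC
7·60 + 47 + 675 = 1142 min
1142 = 0·1440 + 1142; 1142 = 19·60 + 2 → 19:02, same day
→ 2021-09-03 19:02 GRR

2021-09-03 19:02 GRR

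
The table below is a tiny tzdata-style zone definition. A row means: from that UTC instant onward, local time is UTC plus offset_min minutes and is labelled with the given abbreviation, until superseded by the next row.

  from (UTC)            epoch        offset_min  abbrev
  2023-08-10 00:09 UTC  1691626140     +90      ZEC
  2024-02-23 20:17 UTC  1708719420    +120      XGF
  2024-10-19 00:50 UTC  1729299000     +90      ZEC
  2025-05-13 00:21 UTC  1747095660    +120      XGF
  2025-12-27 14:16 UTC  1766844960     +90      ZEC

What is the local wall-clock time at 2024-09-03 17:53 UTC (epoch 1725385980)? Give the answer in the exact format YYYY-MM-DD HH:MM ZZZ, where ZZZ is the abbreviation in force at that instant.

2024-09-03 19:53 XGF

Query: 2024-09-03 17:53 UTC
Rule 2/5 (XGF, +02:00): 2024-02-23 20:17 UTC ≤ query < 2024-10-19 00:50 UTC
17·60 + 53 + 120 = 1193 min
1193 = 0·1440 + 1193; 1193 = 19·60 + 53 → 19:53, same day
→ 2024-09-03 19:53 XGF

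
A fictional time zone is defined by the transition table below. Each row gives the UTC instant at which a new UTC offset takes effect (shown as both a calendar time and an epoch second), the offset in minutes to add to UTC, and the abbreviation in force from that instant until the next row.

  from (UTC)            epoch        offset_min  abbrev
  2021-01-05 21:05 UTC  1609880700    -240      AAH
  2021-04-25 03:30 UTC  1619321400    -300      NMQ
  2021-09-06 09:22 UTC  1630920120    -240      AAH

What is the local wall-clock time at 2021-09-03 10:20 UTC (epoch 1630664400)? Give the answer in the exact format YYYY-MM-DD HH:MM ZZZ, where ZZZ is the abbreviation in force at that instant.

Query: 2021-09-03 10:20 UTC
Rule 2/3 (NMQ, -05:00): 2021-04-25 03:30 UTC ≤ query < 2021-09-06 09:22 UTC
10·60 + 20 - 300 = 320 min
320 = 0·1440 + 320; 320 = 5·60 + 20 → 05:20, same day
→ 2021-09-03 05:20 NMQ

2021-09-03 05:20 NMQ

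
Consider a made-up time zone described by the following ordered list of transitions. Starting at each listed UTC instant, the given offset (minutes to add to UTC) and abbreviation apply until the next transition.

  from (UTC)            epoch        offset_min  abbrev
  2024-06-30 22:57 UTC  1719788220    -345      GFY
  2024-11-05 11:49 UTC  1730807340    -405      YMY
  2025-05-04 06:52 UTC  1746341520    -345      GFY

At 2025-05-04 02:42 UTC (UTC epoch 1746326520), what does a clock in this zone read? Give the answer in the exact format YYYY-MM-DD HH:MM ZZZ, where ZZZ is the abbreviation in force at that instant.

2025-05-03 19:57 YMY

Query: 2025-05-04 02:42 UTC
Rule 2/3 (YMY, -06:45): 2024-11-05 11:49 UTC ≤ query < 2025-05-04 06:52 UTC
2·60 + 42 - 405 = -243 min
-243 = -1·1440 + 1197; 1197 = 19·60 + 57 → 19:57, 2025-05-04 - 1 day = 2025-05-03
→ 2025-05-03 19:57 YMY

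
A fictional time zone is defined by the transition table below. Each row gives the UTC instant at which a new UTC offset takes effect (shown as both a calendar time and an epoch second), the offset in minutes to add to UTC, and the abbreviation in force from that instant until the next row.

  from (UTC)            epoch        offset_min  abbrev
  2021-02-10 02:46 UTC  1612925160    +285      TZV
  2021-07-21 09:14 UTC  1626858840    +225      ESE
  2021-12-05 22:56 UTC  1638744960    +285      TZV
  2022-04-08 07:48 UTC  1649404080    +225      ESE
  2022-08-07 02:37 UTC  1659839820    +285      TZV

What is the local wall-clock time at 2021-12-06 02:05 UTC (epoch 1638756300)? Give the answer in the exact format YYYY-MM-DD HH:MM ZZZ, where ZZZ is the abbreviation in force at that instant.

Query: 2021-12-06 02:05 UTC
Rule 3/5 (TZV, +04:45): 2021-12-05 22:56 UTC ≤ query < 2022-04-08 07:48 UTC
2·60 + 5 + 285 = 410 min
410 = 0·1440 + 410; 410 = 6·60 + 50 → 06:50, same day
→ 2021-12-06 06:50 TZV

2021-12-06 06:50 TZV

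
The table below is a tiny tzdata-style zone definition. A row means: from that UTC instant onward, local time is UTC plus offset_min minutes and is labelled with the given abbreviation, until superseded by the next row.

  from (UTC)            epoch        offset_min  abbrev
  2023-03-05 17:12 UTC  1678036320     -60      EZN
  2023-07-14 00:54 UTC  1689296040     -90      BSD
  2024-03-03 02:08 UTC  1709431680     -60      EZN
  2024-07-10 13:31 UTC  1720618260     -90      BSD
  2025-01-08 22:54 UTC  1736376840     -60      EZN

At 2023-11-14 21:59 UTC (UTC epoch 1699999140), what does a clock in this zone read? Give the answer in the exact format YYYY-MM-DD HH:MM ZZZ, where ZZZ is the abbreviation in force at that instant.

Query: 2023-11-14 21:59 UTC
Rule 2/5 (BSD, -01:30): 2023-07-14 00:54 UTC ≤ query < 2024-03-03 02:08 UTC
21·60 + 59 - 90 = 1229 min
1229 = 0·1440 + 1229; 1229 = 20·60 + 29 → 20:29, same day
→ 2023-11-14 20:29 BSD

2023-11-14 20:29 BSD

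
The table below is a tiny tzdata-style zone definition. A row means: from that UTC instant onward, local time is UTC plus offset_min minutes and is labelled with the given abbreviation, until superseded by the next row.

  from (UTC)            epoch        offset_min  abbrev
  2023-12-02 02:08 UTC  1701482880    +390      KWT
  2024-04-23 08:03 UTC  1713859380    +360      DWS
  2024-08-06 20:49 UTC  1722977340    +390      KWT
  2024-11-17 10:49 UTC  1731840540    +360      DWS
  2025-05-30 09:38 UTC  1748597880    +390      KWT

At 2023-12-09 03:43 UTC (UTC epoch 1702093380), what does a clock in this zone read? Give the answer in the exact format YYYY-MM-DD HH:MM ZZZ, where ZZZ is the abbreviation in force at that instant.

Query: 2023-12-09 03:43 UTC
Rule 1/5 (KWT, +06:30): 2023-12-02 02:08 UTC ≤ query < 2024-04-23 08:03 UTC
3·60 + 43 + 390 = 613 min
613 = 0·1440 + 613; 613 = 10·60 + 13 → 10:13, same day
→ 2023-12-09 10:13 KWT

2023-12-09 10:13 KWT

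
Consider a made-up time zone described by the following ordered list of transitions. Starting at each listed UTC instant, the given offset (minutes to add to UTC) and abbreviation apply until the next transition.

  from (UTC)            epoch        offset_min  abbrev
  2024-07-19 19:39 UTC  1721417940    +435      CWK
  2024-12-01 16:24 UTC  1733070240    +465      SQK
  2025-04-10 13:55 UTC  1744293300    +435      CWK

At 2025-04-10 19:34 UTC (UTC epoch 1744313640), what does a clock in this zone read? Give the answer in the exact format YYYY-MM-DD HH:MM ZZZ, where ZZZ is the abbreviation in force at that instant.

2025-04-11 02:49 CWK

Query: 2025-04-10 19:34 UTC
Rule 3/3 (CWK, +07:15): 2025-04-10 13:55 UTC ≤ query < +∞
19·60 + 34 + 435 = 1609 min
1609 = 1·1440 + 169; 169 = 2·60 + 49 → 02:49, 2025-04-10 + 1 day = 2025-04-11
→ 2025-04-11 02:49 CWK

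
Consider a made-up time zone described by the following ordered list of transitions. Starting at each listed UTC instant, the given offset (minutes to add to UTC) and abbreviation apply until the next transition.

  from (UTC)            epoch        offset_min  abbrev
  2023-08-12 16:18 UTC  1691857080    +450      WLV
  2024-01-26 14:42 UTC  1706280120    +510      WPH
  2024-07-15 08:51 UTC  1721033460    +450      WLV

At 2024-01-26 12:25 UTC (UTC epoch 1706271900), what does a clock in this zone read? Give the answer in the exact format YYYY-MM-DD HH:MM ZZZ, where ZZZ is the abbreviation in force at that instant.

Query: 2024-01-26 12:25 UTC
Rule 1/3 (WLV, +07:30): 2023-08-12 16:18 UTC ≤ query < 2024-01-26 14:42 UTC
12·60 + 25 + 450 = 1195 min
1195 = 0·1440 + 1195; 1195 = 19·60 + 55 → 19:55, same day
→ 2024-01-26 19:55 WLV

2024-01-26 19:55 WLV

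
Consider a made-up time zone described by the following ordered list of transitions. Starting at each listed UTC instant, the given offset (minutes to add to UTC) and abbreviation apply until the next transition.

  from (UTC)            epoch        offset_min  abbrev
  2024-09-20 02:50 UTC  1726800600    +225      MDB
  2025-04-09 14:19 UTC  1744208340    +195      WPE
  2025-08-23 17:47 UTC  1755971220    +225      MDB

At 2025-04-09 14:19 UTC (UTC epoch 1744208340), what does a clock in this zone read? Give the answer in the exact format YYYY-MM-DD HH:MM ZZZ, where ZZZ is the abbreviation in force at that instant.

2025-04-09 17:34 WPE

Query: 2025-04-09 14:19 UTC
Rule 2/3 (WPE, +03:15): 2025-04-09 14:19 UTC ≤ query < 2025-08-23 17:47 UTC
14·60 + 19 + 195 = 1054 min
1054 = 0·1440 + 1054; 1054 = 17·60 + 34 → 17:34, same day
→ 2025-04-09 17:34 WPE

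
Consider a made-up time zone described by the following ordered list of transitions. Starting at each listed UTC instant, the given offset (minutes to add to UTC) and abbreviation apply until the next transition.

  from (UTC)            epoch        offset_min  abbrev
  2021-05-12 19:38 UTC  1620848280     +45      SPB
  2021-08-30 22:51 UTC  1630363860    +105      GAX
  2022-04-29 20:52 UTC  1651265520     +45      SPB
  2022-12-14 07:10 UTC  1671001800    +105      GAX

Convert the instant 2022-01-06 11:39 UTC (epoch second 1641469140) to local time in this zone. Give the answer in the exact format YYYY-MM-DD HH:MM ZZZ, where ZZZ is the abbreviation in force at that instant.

2022-01-06 13:24 GAX

Query: 2022-01-06 11:39 UTC
Rule 2/4 (GAX, +01:45): 2021-08-30 22:51 UTC ≤ query < 2022-04-29 20:52 UTC
11·60 + 39 + 105 = 804 min
804 = 0·1440 + 804; 804 = 13·60 + 24 → 13:24, same day
→ 2022-01-06 13:24 GAX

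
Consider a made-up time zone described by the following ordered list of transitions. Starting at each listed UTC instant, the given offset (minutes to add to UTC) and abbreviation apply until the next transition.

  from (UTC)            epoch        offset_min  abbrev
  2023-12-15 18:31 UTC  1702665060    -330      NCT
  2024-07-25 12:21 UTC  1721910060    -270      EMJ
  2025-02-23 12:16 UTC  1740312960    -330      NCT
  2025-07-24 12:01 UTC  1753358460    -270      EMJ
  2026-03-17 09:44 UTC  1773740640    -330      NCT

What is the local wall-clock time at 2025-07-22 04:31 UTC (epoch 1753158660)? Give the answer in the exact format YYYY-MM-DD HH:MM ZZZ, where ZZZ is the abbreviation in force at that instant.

2025-07-21 23:01 NCT

Query: 2025-07-22 04:31 UTC
Rule 3/5 (NCT, -05:30): 2025-02-23 12:16 UTC ≤ query < 2025-07-24 12:01 UTC
4·60 + 31 - 330 = -59 min
-59 = -1·1440 + 1381; 1381 = 23·60 + 1 → 23:01, 2025-07-22 - 1 day = 2025-07-21
→ 2025-07-21 23:01 NCT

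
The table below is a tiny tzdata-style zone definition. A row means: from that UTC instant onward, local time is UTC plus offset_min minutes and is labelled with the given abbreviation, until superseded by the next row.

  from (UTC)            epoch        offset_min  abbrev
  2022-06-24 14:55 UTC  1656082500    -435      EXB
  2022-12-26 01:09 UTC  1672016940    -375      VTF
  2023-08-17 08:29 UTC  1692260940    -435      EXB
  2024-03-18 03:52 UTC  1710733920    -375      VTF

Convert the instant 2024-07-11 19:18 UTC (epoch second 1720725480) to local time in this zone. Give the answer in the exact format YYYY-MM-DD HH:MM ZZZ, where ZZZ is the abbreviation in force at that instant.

2024-07-11 13:03 VTF

Query: 2024-07-11 19:18 UTC
Rule 4/4 (VTF, -06:15): 2024-03-18 03:52 UTC ≤ query < +∞
19·60 + 18 - 375 = 783 min
783 = 0·1440 + 783; 783 = 13·60 + 3 → 13:03, same day
→ 2024-07-11 13:03 VTF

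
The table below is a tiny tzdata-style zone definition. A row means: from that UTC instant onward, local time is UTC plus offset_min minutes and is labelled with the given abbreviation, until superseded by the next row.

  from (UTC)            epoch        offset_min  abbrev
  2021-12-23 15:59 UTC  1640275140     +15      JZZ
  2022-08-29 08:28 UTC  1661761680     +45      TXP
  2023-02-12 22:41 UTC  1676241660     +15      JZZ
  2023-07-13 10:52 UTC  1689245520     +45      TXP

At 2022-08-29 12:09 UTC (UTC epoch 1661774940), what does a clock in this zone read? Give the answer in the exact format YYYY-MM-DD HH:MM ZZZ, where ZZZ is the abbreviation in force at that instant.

Query: 2022-08-29 12:09 UTC
Rule 2/4 (TXP, +00:45): 2022-08-29 08:28 UTC ≤ query < 2023-02-12 22:41 UTC
12·60 + 9 + 45 = 774 min
774 = 0·1440 + 774; 774 = 12·60 + 54 → 12:54, same day
→ 2022-08-29 12:54 TXP

2022-08-29 12:54 TXP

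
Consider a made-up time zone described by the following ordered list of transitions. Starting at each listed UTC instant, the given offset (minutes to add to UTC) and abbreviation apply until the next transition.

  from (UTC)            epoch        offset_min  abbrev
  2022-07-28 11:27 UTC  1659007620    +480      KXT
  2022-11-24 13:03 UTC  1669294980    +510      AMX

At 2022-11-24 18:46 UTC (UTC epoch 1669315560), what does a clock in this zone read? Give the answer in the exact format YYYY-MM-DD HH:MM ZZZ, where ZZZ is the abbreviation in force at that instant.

Query: 2022-11-24 18:46 UTC
Rule 2/2 (AMX, +08:30): 2022-11-24 13:03 UTC ≤ query < +∞
18·60 + 46 + 510 = 1636 min
1636 = 1·1440 + 196; 196 = 3·60 + 16 → 03:16, 2022-11-24 + 1 day = 2022-11-25
→ 2022-11-25 03:16 AMX

2022-11-25 03:16 AMX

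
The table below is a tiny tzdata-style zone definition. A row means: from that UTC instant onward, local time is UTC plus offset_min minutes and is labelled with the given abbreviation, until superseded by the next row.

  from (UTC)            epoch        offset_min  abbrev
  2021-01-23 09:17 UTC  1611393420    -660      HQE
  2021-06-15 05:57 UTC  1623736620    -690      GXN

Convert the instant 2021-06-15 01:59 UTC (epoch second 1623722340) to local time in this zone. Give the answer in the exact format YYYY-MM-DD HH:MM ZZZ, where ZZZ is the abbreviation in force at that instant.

Query: 2021-06-15 01:59 UTC
Rule 1/2 (HQE, -11:00): 2021-01-23 09:17 UTC ≤ query < 2021-06-15 05:57 UTC
1·60 + 59 - 660 = -541 min
-541 = -1·1440 + 899; 899 = 14·60 + 59 → 14:59, 2021-06-15 - 1 day = 2021-06-14
→ 2021-06-14 14:59 HQE

2021-06-14 14:59 HQE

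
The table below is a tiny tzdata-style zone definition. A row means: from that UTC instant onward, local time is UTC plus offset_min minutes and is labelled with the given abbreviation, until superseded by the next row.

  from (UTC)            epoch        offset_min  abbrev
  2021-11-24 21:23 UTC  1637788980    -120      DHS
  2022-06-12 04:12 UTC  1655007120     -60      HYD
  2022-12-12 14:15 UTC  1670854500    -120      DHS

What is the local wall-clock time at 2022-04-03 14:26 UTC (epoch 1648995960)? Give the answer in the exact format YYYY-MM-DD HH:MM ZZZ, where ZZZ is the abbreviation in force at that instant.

Query: 2022-04-03 14:26 UTC
Rule 1/3 (DHS, -02:00): 2021-11-24 21:23 UTC ≤ query < 2022-06-12 04:12 UTC
14·60 + 26 - 120 = 746 min
746 = 0·1440 + 746; 746 = 12·60 + 26 → 12:26, same day
→ 2022-04-03 12:26 DHS

2022-04-03 12:26 DHS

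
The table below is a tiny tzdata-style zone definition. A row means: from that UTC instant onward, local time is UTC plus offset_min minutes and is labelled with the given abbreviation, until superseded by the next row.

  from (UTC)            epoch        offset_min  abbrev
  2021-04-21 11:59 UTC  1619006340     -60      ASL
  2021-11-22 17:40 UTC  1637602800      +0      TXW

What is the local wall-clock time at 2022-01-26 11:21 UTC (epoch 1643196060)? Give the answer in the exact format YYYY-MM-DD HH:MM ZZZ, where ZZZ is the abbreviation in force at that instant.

2022-01-26 11:21 TXW

Query: 2022-01-26 11:21 UTC
Rule 2/2 (TXW, +00:00): 2021-11-22 17:40 UTC ≤ query < +∞
11·60 + 21 + 0 = 681 min
681 = 0·1440 + 681; 681 = 11·60 + 21 → 11:21, same day
→ 2022-01-26 11:21 TXW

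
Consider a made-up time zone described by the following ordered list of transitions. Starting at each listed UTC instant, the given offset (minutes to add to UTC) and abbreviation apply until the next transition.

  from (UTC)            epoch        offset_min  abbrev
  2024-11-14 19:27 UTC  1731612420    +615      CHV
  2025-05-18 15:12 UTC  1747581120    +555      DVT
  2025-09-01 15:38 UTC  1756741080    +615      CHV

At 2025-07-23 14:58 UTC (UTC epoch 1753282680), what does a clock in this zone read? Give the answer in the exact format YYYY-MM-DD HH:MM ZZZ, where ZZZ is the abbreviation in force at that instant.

Query: 2025-07-23 14:58 UTC
Rule 2/3 (DVT, +09:15): 2025-05-18 15:12 UTC ≤ query < 2025-09-01 15:38 UTC
14·60 + 58 + 555 = 1453 min
1453 = 1·1440 + 13; 13 = 0·60 + 13 → 00:13, 2025-07-23 + 1 day = 2025-07-24
→ 2025-07-24 00:13 DVT

2025-07-24 00:13 DVT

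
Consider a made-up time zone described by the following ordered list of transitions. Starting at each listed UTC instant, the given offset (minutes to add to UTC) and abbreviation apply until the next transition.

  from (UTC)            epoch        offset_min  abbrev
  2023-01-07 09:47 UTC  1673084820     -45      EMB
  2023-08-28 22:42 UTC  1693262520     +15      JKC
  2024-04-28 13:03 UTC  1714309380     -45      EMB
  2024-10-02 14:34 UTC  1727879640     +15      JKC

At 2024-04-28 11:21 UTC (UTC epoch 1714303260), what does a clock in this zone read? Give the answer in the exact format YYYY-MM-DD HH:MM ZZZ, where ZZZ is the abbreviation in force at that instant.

2024-04-28 11:36 JKC

Query: 2024-04-28 11:21 UTC
Rule 2/4 (JKC, +00:15): 2023-08-28 22:42 UTC ≤ query < 2024-04-28 13:03 UTC
11·60 + 21 + 15 = 696 min
696 = 0·1440 + 696; 696 = 11·60 + 36 → 11:36, same day
→ 2024-04-28 11:36 JKC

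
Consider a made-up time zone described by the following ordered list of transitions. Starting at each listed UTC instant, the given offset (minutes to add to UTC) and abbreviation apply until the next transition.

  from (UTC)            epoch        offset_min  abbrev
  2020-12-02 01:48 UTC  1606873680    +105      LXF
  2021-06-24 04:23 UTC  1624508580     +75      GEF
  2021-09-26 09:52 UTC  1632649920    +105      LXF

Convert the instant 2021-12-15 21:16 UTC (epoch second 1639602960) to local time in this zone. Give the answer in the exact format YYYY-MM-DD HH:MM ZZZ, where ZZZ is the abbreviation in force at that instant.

Query: 2021-12-15 21:16 UTC
Rule 3/3 (LXF, +01:45): 2021-09-26 09:52 UTC ≤ query < +∞
21·60 + 16 + 105 = 1381 min
1381 = 0·1440 + 1381; 1381 = 23·60 + 1 → 23:01, same day
→ 2021-12-15 23:01 LXF

2021-12-15 23:01 LXF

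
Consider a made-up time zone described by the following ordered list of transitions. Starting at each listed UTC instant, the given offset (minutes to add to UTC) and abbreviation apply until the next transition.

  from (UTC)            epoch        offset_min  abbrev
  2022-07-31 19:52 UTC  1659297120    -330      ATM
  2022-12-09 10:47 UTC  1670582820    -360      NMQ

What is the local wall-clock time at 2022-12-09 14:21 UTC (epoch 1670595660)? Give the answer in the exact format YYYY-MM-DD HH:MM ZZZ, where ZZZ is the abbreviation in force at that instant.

2022-12-09 08:21 NMQ

Query: 2022-12-09 14:21 UTC
Rule 2/2 (NMQ, -06:00): 2022-12-09 10:47 UTC ≤ query < +∞
14·60 + 21 - 360 = 501 min
501 = 0·1440 + 501; 501 = 8·60 + 21 → 08:21, same day
→ 2022-12-09 08:21 NMQ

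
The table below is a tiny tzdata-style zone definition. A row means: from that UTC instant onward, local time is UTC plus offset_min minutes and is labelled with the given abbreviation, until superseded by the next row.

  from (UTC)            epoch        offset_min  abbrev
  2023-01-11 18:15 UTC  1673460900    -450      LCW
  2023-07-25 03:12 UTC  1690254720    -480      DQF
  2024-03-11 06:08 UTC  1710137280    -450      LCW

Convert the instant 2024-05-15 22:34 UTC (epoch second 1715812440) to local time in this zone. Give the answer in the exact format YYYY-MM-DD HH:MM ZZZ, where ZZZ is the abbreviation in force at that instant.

2024-05-15 15:04 LCW

Query: 2024-05-15 22:34 UTC
Rule 3/3 (LCW, -07:30): 2024-03-11 06:08 UTC ≤ query < +∞
22·60 + 34 - 450 = 904 min
904 = 0·1440 + 904; 904 = 15·60 + 4 → 15:04, same day
→ 2024-05-15 15:04 LCW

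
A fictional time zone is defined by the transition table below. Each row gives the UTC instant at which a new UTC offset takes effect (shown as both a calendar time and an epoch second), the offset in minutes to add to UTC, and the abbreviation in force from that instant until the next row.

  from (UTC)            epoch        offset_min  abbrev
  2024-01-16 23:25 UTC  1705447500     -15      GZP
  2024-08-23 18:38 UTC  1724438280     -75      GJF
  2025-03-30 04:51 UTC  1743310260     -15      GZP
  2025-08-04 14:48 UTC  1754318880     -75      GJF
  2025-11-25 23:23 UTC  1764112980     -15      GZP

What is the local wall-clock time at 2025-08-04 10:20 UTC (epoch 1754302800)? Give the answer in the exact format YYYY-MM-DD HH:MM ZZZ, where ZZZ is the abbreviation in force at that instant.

2025-08-04 10:05 GZP

Query: 2025-08-04 10:20 UTC
Rule 3/5 (GZP, -00:15): 2025-03-30 04:51 UTC ≤ query < 2025-08-04 14:48 UTC
10·60 + 20 - 15 = 605 min
605 = 0·1440 + 605; 605 = 10·60 + 5 → 10:05, same day
→ 2025-08-04 10:05 GZP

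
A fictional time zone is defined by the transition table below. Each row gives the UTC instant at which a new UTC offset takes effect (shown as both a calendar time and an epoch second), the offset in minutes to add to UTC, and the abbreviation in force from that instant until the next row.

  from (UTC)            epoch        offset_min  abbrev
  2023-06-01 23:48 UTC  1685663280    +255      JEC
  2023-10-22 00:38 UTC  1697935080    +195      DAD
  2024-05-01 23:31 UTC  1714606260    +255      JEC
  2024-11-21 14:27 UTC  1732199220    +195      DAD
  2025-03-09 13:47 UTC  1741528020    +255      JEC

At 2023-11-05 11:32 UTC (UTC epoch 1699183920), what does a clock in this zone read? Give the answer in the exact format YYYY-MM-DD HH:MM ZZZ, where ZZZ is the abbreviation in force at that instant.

2023-11-05 14:47 DAD

Query: 2023-11-05 11:32 UTC
Rule 2/5 (DAD, +03:15): 2023-10-22 00:38 UTC ≤ query < 2024-05-01 23:31 UTC
11·60 + 32 + 195 = 887 min
887 = 0·1440 + 887; 887 = 14·60 + 47 → 14:47, same day
→ 2023-11-05 14:47 DAD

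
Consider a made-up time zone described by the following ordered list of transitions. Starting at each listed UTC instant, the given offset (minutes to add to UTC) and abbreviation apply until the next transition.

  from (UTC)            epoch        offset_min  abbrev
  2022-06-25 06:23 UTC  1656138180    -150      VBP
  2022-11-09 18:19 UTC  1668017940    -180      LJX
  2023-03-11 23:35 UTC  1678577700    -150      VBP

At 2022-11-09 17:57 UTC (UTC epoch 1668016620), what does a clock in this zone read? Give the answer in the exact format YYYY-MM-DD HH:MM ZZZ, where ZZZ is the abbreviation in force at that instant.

Query: 2022-11-09 17:57 UTC
Rule 1/3 (VBP, -02:30): 2022-06-25 06:23 UTC ≤ query < 2022-11-09 18:19 UTC
17·60 + 57 - 150 = 927 min
927 = 0·1440 + 927; 927 = 15·60 + 27 → 15:27, same day
→ 2022-11-09 15:27 VBP

2022-11-09 15:27 VBP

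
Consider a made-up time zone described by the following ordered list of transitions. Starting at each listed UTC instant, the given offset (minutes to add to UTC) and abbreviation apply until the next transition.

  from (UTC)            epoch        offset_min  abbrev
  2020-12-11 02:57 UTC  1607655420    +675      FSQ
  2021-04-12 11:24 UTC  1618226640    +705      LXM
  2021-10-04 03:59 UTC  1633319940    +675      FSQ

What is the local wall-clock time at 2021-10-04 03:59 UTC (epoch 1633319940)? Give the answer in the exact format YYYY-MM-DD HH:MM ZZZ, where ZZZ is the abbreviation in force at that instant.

Query: 2021-10-04 03:59 UTC
Rule 3/3 (FSQ, +11:15): 2021-10-04 03:59 UTC ≤ query < +∞
3·60 + 59 + 675 = 914 min
914 = 0·1440 + 914; 914 = 15·60 + 14 → 15:14, same day
→ 2021-10-04 15:14 FSQ

2021-10-04 15:14 FSQ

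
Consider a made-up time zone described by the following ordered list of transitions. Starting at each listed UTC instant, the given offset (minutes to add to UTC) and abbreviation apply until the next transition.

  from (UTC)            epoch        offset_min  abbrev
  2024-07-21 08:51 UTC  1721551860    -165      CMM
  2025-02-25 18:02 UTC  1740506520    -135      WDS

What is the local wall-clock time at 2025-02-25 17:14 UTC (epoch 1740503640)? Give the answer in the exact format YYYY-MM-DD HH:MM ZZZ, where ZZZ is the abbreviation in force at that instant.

Query: 2025-02-25 17:14 UTC
Rule 1/2 (CMM, -02:45): 2024-07-21 08:51 UTC ≤ query < 2025-02-25 18:02 UTC
17·60 + 14 - 165 = 869 min
869 = 0·1440 + 869; 869 = 14·60 + 29 → 14:29, same day
→ 2025-02-25 14:29 CMM

2025-02-25 14:29 CMM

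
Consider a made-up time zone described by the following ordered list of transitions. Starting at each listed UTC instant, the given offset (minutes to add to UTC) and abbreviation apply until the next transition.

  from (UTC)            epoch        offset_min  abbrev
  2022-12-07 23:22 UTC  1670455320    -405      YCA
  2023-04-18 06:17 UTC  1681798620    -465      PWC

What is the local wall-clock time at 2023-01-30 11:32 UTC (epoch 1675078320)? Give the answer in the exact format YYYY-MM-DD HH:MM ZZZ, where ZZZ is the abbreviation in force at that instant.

2023-01-30 04:47 YCA

Query: 2023-01-30 11:32 UTC
Rule 1/2 (YCA, -06:45): 2022-12-07 23:22 UTC ≤ query < 2023-04-18 06:17 UTC
11·60 + 32 - 405 = 287 min
287 = 0·1440 + 287; 287 = 4·60 + 47 → 04:47, same day
→ 2023-01-30 04:47 YCA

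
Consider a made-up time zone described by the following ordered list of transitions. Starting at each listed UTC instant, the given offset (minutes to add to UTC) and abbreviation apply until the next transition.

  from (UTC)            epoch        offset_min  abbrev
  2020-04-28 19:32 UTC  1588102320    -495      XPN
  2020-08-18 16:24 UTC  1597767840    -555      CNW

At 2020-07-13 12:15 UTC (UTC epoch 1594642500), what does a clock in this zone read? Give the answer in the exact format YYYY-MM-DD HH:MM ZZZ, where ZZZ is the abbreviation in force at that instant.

2020-07-13 04:00 XPN

Query: 2020-07-13 12:15 UTC
Rule 1/2 (XPN, -08:15): 2020-04-28 19:32 UTC ≤ query < 2020-08-18 16:24 UTC
12·60 + 15 - 495 = 240 min
240 = 0·1440 + 240; 240 = 4·60 + 0 → 04:00, same day
→ 2020-07-13 04:00 XPN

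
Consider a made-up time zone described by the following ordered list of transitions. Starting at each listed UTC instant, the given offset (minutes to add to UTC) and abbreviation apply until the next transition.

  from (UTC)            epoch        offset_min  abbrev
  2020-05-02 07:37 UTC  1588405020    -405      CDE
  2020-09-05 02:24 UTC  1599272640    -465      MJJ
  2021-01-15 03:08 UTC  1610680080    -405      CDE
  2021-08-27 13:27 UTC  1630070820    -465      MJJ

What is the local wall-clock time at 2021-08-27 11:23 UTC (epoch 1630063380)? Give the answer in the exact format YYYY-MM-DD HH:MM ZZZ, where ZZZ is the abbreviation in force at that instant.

Query: 2021-08-27 11:23 UTC
Rule 3/4 (CDE, -06:45): 2021-01-15 03:08 UTC ≤ query < 2021-08-27 13:27 UTC
11·60 + 23 - 405 = 278 min
278 = 0·1440 + 278; 278 = 4·60 + 38 → 04:38, same day
→ 2021-08-27 04:38 CDE

2021-08-27 04:38 CDE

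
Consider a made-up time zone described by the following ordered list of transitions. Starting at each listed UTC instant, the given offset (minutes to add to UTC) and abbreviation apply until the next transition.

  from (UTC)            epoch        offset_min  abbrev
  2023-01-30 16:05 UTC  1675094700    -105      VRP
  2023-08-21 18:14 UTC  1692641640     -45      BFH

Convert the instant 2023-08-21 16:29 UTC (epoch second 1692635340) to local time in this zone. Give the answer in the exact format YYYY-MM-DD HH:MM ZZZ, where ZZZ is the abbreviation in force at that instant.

Query: 2023-08-21 16:29 UTC
Rule 1/2 (VRP, -01:45): 2023-01-30 16:05 UTC ≤ query < 2023-08-21 18:14 UTC
16·60 + 29 - 105 = 884 min
884 = 0·1440 + 884; 884 = 14·60 + 44 → 14:44, same day
→ 2023-08-21 14:44 VRP

2023-08-21 14:44 VRP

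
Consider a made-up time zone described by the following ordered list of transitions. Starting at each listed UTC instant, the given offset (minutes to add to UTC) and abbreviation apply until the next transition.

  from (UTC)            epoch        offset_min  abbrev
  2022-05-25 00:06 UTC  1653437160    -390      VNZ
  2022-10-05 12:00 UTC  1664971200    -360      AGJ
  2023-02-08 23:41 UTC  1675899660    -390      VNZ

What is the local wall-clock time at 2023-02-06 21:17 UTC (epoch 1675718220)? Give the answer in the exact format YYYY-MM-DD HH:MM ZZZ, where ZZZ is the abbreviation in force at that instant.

Query: 2023-02-06 21:17 UTC
Rule 2/3 (AGJ, -06:00): 2022-10-05 12:00 UTC ≤ query < 2023-02-08 23:41 UTC
21·60 + 17 - 360 = 917 min
917 = 0·1440 + 917; 917 = 15·60 + 17 → 15:17, same day
→ 2023-02-06 15:17 AGJ

2023-02-06 15:17 AGJ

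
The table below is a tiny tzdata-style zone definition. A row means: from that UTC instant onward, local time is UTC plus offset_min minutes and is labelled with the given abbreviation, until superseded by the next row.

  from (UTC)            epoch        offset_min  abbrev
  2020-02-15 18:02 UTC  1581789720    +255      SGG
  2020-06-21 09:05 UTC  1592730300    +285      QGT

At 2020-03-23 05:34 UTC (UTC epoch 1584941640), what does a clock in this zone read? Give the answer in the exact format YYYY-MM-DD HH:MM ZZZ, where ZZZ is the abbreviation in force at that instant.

Query: 2020-03-23 05:34 UTC
Rule 1/2 (SGG, +04:15): 2020-02-15 18:02 UTC ≤ query < 2020-06-21 09:05 UTC
5·60 + 34 + 255 = 589 min
589 = 0·1440 + 589; 589 = 9·60 + 49 → 09:49, same day
→ 2020-03-23 09:49 SGG

2020-03-23 09:49 SGG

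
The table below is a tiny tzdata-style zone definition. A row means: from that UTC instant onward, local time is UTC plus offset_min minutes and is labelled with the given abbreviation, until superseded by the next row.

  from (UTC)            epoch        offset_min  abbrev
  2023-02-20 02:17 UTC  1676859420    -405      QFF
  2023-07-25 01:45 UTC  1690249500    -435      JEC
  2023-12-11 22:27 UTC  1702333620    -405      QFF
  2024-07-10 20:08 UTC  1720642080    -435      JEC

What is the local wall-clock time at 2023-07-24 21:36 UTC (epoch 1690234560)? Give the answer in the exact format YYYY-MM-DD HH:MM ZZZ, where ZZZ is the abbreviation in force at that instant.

Query: 2023-07-24 21:36 UTC
Rule 1/4 (QFF, -06:45): 2023-02-20 02:17 UTC ≤ query < 2023-07-25 01:45 UTC
21·60 + 36 - 405 = 891 min
891 = 0·1440 + 891; 891 = 14·60 + 51 → 14:51, same day
→ 2023-07-24 14:51 QFF

2023-07-24 14:51 QFF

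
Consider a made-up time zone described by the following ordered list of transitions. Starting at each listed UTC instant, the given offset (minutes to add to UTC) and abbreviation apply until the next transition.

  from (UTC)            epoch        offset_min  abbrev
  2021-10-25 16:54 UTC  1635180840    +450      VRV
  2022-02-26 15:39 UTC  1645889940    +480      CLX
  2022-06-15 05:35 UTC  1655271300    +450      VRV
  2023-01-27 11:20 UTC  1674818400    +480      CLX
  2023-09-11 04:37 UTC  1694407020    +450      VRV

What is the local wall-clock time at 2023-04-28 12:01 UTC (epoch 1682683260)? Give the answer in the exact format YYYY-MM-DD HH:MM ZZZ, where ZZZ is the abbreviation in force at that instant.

Query: 2023-04-28 12:01 UTC
Rule 4/5 (CLX, +08:00): 2023-01-27 11:20 UTC ≤ query < 2023-09-11 04:37 UTC
12·60 + 1 + 480 = 1201 min
1201 = 0·1440 + 1201; 1201 = 20·60 + 1 → 20:01, same day
→ 2023-04-28 20:01 CLX

2023-04-28 20:01 CLX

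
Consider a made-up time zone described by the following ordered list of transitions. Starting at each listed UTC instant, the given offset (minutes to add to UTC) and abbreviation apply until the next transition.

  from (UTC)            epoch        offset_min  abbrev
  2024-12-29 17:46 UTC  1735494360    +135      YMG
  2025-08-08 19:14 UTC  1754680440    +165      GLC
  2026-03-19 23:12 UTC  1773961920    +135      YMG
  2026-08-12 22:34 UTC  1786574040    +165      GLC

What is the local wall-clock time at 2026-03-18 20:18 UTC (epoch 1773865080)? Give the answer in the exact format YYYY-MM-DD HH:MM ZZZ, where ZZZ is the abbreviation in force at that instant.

2026-03-18 23:03 GLC

Query: 2026-03-18 20:18 UTC
Rule 2/4 (GLC, +02:45): 2025-08-08 19:14 UTC ≤ query < 2026-03-19 23:12 UTC
20·60 + 18 + 165 = 1383 min
1383 = 0·1440 + 1383; 1383 = 23·60 + 3 → 23:03, same day
→ 2026-03-18 23:03 GLC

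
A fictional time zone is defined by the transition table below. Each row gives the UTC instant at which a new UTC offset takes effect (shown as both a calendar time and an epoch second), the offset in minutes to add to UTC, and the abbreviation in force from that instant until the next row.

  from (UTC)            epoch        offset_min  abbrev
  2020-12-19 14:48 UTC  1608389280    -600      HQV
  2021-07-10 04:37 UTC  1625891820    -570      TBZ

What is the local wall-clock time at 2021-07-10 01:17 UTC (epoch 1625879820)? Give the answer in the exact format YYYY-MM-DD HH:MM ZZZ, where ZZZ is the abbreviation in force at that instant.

2021-07-09 15:17 HQV

Query: 2021-07-10 01:17 UTC
Rule 1/2 (HQV, -10:00): 2020-12-19 14:48 UTC ≤ query < 2021-07-10 04:37 UTC
1·60 + 17 - 600 = -523 min
-523 = -1·1440 + 917; 917 = 15·60 + 17 → 15:17, 2021-07-10 - 1 day = 2021-07-09
→ 2021-07-09 15:17 HQV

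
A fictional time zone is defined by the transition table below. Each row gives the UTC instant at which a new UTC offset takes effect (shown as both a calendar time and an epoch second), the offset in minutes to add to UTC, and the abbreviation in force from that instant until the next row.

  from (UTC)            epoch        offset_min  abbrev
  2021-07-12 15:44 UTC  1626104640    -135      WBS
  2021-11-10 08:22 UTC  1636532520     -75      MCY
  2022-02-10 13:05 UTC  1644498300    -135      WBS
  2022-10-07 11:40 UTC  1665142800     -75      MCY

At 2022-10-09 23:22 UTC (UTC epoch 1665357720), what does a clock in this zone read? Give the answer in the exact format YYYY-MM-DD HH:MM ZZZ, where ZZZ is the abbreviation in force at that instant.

2022-10-09 22:07 MCY

Query: 2022-10-09 23:22 UTC
Rule 4/4 (MCY, -01:15): 2022-10-07 11:40 UTC ≤ query < +∞
23·60 + 22 - 75 = 1327 min
1327 = 0·1440 + 1327; 1327 = 22·60 + 7 → 22:07, same day
→ 2022-10-09 22:07 MCY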